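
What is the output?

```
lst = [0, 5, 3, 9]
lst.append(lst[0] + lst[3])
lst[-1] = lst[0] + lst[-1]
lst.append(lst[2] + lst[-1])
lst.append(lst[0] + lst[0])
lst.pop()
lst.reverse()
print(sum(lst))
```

append lst[0]+lst[3] = 0+9 = 9 → [0, 5, 3, 9, 9]
lst[-1] = lst[0]+lst[-1] = 0+9 = 9 → [0, 5, 3, 9, 9]
append lst[2]+lst[-1] = 3+9 = 12 → [0, 5, 3, 9, 9, 12]
append lst[0]+lst[0] = 0+0 = 0 → [0, 5, 3, 9, 9, 12, 0]
pop() removes 0 → [0, 5, 3, 9, 9, 12]
reverse → [12, 9, 9, 3, 5, 0]
sum = 38

38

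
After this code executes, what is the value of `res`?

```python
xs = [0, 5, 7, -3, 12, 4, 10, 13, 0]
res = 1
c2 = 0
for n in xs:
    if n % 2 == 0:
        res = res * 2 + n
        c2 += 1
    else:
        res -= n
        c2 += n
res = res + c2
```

n=0: even, res = 1*2+0 = 2; c2=1
n=5: not even, res = 2-5 = -3; c2=6
n=7: not even, res = (-3)-7 = -10; c2=13
n=-3: not even, res = (-10)-(-3) = -7; c2=10
n=12: even, res = (-7)*2+12 = -2; c2=11
n=4: even, res = (-2)*2+4 = 0; c2=12
n=10: even, res = 0*2+10 = 10; c2=13
n=13: not even, res = 10-13 = -3; c2=26
n=0: even, res = (-3)*2+0 = -6; c2=27
res+c2 = (-6)+27 = 21

21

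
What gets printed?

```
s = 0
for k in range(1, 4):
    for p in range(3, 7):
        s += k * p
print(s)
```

108

k=1,p=3: s = 0+3 = 3
k=1,p=4: s = 3+4 = 7
k=1,p=5: s = 7+5 = 12
k=1,p=6: s = 12+6 = 18
k=2,p=3: s = 18+6 = 24
k=2,p=4: s = 24+8 = 32
k=2,p=5: s = 32+10 = 42
k=2,p=6: s = 42+12 = 54
k=3,p=3: s = 54+9 = 63
k=3,p=4: s = 63+12 = 75
k=3,p=5: s = 75+15 = 90
k=3,p=6: s = 90+18 = 108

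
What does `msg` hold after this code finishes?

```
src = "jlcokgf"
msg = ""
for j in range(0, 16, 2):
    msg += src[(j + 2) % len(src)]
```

j=0: add src[2]='c' → 'c'
j=2: add src[4]='k' → 'ck'
j=4: add src[6]='f' → 'ckf'
j=6: add src[1]='l' → 'ckfl'
j=8: add src[3]='o' → 'ckflo'
j=10: add src[5]='g' → 'ckflog'
j=12: add src[0]='j' → 'ckflogj'
j=14: add src[2]='c' → 'ckflogjc'

'ckflogjc'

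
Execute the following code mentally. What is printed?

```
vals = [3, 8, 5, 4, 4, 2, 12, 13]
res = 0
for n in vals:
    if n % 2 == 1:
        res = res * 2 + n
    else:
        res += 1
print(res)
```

47

n=3: odd, res = 0*2+3 = 3
n=8: not odd, res = 3+1 = 4
n=5: odd, res = 4*2+5 = 13
n=4: not odd, res = 13+1 = 14
n=4: not odd, res = 14+1 = 15
n=2: not odd, res = 15+1 = 16
n=12: not odd, res = 16+1 = 17
n=13: odd, res = 17*2+13 = 47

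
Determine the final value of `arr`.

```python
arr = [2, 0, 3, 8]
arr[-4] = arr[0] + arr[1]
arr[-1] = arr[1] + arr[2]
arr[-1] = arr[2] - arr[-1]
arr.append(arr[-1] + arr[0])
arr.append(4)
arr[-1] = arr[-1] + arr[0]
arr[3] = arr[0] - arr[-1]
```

arr[-4] = arr[0]+arr[1] = 2+0 = 2 → [2, 0, 3, 8]
arr[-1] = arr[1]+arr[2] = 0+3 = 3 → [2, 0, 3, 3]
arr[-1] = arr[2]-arr[-1] = 3-3 = 0 → [2, 0, 3, 0]
append arr[-1]+arr[0] = 0+2 = 2 → [2, 0, 3, 0, 2]
append 4 → [2, 0, 3, 0, 2, 4]
arr[-1] = arr[-1]+arr[0] = 4+2 = 6 → [2, 0, 3, 0, 2, 6]
arr[3] = arr[0]-arr[-1] = 2-6 = -4 → [2, 0, 3, -4, 2, 6]

[2, 0, 3, -4, 2, 6]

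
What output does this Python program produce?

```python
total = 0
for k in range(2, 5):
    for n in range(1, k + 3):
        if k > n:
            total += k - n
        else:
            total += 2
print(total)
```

28

k=2,n=1: 2>1, total = 0+1 = 1
k=2,n=2: not 2>2, total = 1+2 = 3
k=2,n=3: not 2>3, total = 3+2 = 5
k=2,n=4: not 2>4, total = 5+2 = 7
k=3,n=1: 3>1, total = 7+2 = 9
k=3,n=2: 3>2, total = 9+1 = 10
k=3,n=3: not 3>3, total = 10+2 = 12
k=3,n=4: not 3>4, total = 12+2 = 14
k=3,n=5: not 3>5, total = 14+2 = 16
k=4,n=1: 4>1, total = 16+3 = 19
k=4,n=2: 4>2, total = 19+2 = 21
k=4,n=3: 4>3, total = 21+1 = 22
k=4,n=4: not 4>4, total = 22+2 = 24
k=4,n=5: not 4>5, total = 24+2 = 26
k=4,n=6: not 4>6, total = 26+2 = 28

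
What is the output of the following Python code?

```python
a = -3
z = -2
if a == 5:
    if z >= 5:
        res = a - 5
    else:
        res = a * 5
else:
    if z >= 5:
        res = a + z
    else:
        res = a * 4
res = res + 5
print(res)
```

-7

a=-3, z=-2
a == 5 is False; z >= 5 is False
→ res = a * 4 = -12
res = (-12)+5 = -7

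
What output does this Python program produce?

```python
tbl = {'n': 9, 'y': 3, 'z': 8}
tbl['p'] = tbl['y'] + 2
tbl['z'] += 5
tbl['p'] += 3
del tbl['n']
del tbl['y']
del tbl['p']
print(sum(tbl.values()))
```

tbl['p'] = tbl['y']+2 = 5 → {'n': 9, 'y': 3, 'z': 8, 'p': 5}
tbl['z'] = 8+5 = 13 → {'n': 9, 'y': 3, 'z': 13, 'p': 5}
tbl['p'] = 5+3 = 8 → {'n': 9, 'y': 3, 'z': 13, 'p': 8}
del 'n' → {'y': 3, 'z': 13, 'p': 8}
del 'y' → {'z': 13, 'p': 8}
del 'p' → {'z': 13}
sum of values = 13

13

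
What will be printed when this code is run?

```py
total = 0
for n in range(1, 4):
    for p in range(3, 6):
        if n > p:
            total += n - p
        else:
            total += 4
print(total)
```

n=1,p=3: not 1>3, total = 0+4 = 4
n=1,p=4: not 1>4, total = 4+4 = 8
n=1,p=5: not 1>5, total = 8+4 = 12
n=2,p=3: not 2>3, total = 12+4 = 16
n=2,p=4: not 2>4, total = 16+4 = 20
n=2,p=5: not 2>5, total = 20+4 = 24
n=3,p=3: not 3>3, total = 24+4 = 28
n=3,p=4: not 3>4, total = 28+4 = 32
n=3,p=5: not 3>5, total = 32+4 = 36

36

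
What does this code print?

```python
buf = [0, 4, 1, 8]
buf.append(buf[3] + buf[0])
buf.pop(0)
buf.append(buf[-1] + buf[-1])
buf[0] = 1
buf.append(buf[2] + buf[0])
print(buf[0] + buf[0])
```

2

append buf[3]+buf[0] = 8+0 = 8 → [0, 4, 1, 8, 8]
pop(0) removes 0 → [4, 1, 8, 8]
append buf[-1]+buf[-1] = 8+8 = 16 → [4, 1, 8, 8, 16]
buf[0] = 1 → [1, 1, 8, 8, 16]
append buf[2]+buf[0] = 8+1 = 9 → [1, 1, 8, 8, 16, 9]
buf[0]+buf[0] = 1+1 = 2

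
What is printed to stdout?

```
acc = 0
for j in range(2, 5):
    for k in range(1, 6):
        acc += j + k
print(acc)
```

90

j=2,k=1: acc = 0+3 = 3
j=2,k=2: acc = 3+4 = 7
j=2,k=3: acc = 7+5 = 12
j=2,k=4: acc = 12+6 = 18
j=2,k=5: acc = 18+7 = 25
j=3,k=1: acc = 25+4 = 29
j=3,k=2: acc = 29+5 = 34
j=3,k=3: acc = 34+6 = 40
j=3,k=4: acc = 40+7 = 47
j=3,k=5: acc = 47+8 = 55
j=4,k=1: acc = 55+5 = 60
j=4,k=2: acc = 60+6 = 66
j=4,k=3: acc = 66+7 = 73
j=4,k=4: acc = 73+8 = 81
j=4,k=5: acc = 81+9 = 90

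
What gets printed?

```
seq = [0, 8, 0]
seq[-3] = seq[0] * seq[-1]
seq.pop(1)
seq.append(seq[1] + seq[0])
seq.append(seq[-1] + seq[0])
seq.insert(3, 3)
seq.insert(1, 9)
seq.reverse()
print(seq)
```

seq[-3] = seq[0]*seq[-1] = 0*0 = 0 → [0, 8, 0]
pop(1) removes 8 → [0, 0]
append seq[1]+seq[0] = 0+0 = 0 → [0, 0, 0]
append seq[-1]+seq[0] = 0+0 = 0 → [0, 0, 0, 0]
insert 3 at 3 → [0, 0, 0, 3, 0]
insert 9 at 1 → [0, 9, 0, 0, 3, 0]
reverse → [0, 3, 0, 0, 9, 0]

[0, 3, 0, 0, 9, 0]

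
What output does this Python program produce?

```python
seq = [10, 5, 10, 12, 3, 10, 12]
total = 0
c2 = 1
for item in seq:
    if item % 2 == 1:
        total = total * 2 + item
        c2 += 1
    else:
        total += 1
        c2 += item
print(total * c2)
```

1311

item=10: not odd, total = 0+1 = 1; c2=11
item=5: odd, total = 1*2+5 = 7; c2=12
item=10: not odd, total = 7+1 = 8; c2=22
item=12: not odd, total = 8+1 = 9; c2=34
item=3: odd, total = 9*2+3 = 21; c2=35
item=10: not odd, total = 21+1 = 22; c2=45
item=12: not odd, total = 22+1 = 23; c2=57
total*c2 = 23*57 = 1311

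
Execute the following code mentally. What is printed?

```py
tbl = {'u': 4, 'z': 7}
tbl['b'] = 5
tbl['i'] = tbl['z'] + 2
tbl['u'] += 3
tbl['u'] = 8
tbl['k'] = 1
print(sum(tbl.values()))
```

tbl['b'] = 5 → {'u': 4, 'z': 7, 'b': 5}
tbl['i'] = tbl['z']+2 = 9 → {'u': 4, 'z': 7, 'b': 5, 'i': 9}
tbl['u'] = 4+3 = 7 → {'u': 7, 'z': 7, 'b': 5, 'i': 9}
tbl['u'] = 8 → {'u': 8, 'z': 7, 'b': 5, 'i': 9}
tbl['k'] = 1 → {'u': 8, 'z': 7, 'b': 5, 'i': 9, 'k': 1}
sum of values = 30

30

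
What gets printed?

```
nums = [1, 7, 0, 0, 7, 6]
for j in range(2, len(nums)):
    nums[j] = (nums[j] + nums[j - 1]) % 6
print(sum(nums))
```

14

j=2: nums[2] = (0+7)%6 = 1 → [1, 7, 1, 0, 7, 6]
j=3: nums[3] = (0+1)%6 = 1 → [1, 7, 1, 1, 7, 6]
j=4: nums[4] = (7+1)%6 = 2 → [1, 7, 1, 1, 2, 6]
j=5: nums[5] = (6+2)%6 = 2 → [1, 7, 1, 1, 2, 2]
sum = 14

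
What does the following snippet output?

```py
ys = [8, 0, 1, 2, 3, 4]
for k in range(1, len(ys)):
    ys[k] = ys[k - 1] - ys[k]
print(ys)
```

k=1: ys[1] = 8-0 = 8 → [8, 8, 1, 2, 3, 4]
k=2: ys[2] = 8-1 = 7 → [8, 8, 7, 2, 3, 4]
k=3: ys[3] = 7-2 = 5 → [8, 8, 7, 5, 3, 4]
k=4: ys[4] = 5-3 = 2 → [8, 8, 7, 5, 2, 4]
k=5: ys[5] = 2-4 = -2 → [8, 8, 7, 5, 2, -2]

[8, 8, 7, 5, 2, -2]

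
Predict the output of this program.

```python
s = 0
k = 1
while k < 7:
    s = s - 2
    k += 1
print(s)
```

-12

k=1: s = 0-2 = -2
k=2: s = (-2)-2 = -4
k=3: s = (-4)-2 = -6
k=4: s = (-6)-2 = -8
k=5: s = (-8)-2 = -10
k=6: s = (-10)-2 = -12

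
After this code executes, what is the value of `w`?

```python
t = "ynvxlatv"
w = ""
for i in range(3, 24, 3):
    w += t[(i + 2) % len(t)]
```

'ayxtnlv'

i=3: add t[5]='a' → 'a'
i=6: add t[0]='y' → 'ay'
i=9: add t[3]='x' → 'ayx'
i=12: add t[6]='t' → 'ayxt'
i=15: add t[1]='n' → 'ayxtn'
i=18: add t[4]='l' → 'ayxtnl'
i=21: add t[7]='v' → 'ayxtnlv'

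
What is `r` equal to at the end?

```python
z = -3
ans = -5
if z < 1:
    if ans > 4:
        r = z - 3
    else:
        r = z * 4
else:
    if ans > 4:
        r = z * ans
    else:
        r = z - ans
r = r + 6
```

z=-3, ans=-5
z < 1 is True; ans > 4 is False
→ r = z * 4 = -12
r = (-12)+6 = -6

-6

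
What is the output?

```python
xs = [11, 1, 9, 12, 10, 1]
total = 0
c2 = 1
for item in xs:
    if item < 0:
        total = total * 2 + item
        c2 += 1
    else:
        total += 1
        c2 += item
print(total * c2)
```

item=11: not <0, total = 0+1 = 1; c2=12
item=1: not <0, total = 1+1 = 2; c2=13
item=9: not <0, total = 2+1 = 3; c2=22
item=12: not <0, total = 3+1 = 4; c2=34
item=10: not <0, total = 4+1 = 5; c2=44
item=1: not <0, total = 5+1 = 6; c2=45
total*c2 = 6*45 = 270

270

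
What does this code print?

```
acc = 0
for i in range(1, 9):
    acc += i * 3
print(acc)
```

i=1: acc = 0+1*3 = 3
i=2: acc = 3+2*3 = 9
i=3: acc = 9+3*3 = 18
i=4: acc = 18+4*3 = 30
i=5: acc = 30+5*3 = 45
i=6: acc = 45+6*3 = 63
i=7: acc = 63+7*3 = 84
i=8: acc = 84+8*3 = 108

108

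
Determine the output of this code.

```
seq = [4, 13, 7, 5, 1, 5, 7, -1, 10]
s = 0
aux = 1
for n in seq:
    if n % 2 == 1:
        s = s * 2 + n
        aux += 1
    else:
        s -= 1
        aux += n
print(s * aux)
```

n=4: not odd, s = 0-1 = -1; aux=5
n=13: odd, s = (-1)*2+13 = 11; aux=6
n=7: odd, s = 11*2+7 = 29; aux=7
n=5: odd, s = 29*2+5 = 63; aux=8
n=1: odd, s = 63*2+1 = 127; aux=9
n=5: odd, s = 127*2+5 = 259; aux=10
n=7: odd, s = 259*2+7 = 525; aux=11
n=-1: odd, s = 525*2+(-1) = 1049; aux=12
n=10: not odd, s = 1049-1 = 1048; aux=22
s*aux = 1048*22 = 23056

23056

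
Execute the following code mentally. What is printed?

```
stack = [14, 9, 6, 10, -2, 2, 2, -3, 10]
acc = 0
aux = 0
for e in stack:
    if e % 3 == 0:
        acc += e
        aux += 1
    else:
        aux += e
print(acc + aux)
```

51

e=14: not %3==0; aux=14
e=9: %3==0, acc = 0+9 = 9; aux=15
e=6: %3==0, acc = 9+6 = 15; aux=16
e=10: not %3==0; aux=26
e=-2: not %3==0; aux=24
e=2: not %3==0; aux=26
e=2: not %3==0; aux=28
e=-3: %3==0, acc = 15+(-3) = 12; aux=29
e=10: not %3==0; aux=39
acc+aux = 12+39 = 51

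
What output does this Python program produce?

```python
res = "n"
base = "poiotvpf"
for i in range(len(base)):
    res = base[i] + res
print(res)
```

i=0: prepend 'p' → 'pn'
i=1: prepend 'o' → 'opn'
i=2: prepend 'i' → 'iopn'
i=3: prepend 'o' → 'oiopn'
i=4: prepend 't' → 'toiopn'
i=5: prepend 'v' → 'vtoiopn'
i=6: prepend 'p' → 'pvtoiopn'
i=7: prepend 'f' → 'fpvtoiopn'

fpvtoiopn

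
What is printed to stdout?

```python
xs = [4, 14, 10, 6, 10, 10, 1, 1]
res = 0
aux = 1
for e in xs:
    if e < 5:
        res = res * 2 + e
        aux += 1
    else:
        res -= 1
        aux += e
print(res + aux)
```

e=4: <5, res = 0*2+4 = 4; aux=2
e=14: not <5, res = 4-1 = 3; aux=16
e=10: not <5, res = 3-1 = 2; aux=26
e=6: not <5, res = 2-1 = 1; aux=32
e=10: not <5, res = 1-1 = 0; aux=42
e=10: not <5, res = 0-1 = -1; aux=52
e=1: <5, res = (-1)*2+1 = -1; aux=53
e=1: <5, res = (-1)*2+1 = -1; aux=54
res+aux = (-1)+54 = 53

53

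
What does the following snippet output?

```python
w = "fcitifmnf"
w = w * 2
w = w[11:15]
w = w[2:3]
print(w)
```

repeat ×2 → 'fcitifmnffcitifmnf'
slice [11:15] → 'itif'
slice [2:3] → 'i'

i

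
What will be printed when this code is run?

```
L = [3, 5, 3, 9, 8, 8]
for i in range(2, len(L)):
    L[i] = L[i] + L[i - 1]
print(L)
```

[3, 5, 8, 17, 25, 33]

i=2: L[2] = 3+5 = 8 → [3, 5, 8, 9, 8, 8]
i=3: L[3] = 9+8 = 17 → [3, 5, 8, 17, 8, 8]
i=4: L[4] = 8+17 = 25 → [3, 5, 8, 17, 25, 8]
i=5: L[5] = 8+25 = 33 → [3, 5, 8, 17, 25, 33]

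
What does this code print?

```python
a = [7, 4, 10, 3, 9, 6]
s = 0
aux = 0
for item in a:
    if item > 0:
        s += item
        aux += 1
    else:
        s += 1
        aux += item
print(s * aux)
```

item=7: >0, s = 0+7 = 7; aux=1
item=4: >0, s = 7+4 = 11; aux=2
item=10: >0, s = 11+10 = 21; aux=3
item=3: >0, s = 21+3 = 24; aux=4
item=9: >0, s = 24+9 = 33; aux=5
item=6: >0, s = 33+6 = 39; aux=6
s*aux = 39*6 = 234

234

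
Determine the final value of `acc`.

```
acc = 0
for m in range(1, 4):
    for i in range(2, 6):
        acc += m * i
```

84

m=1,i=2: acc = 0+2 = 2
m=1,i=3: acc = 2+3 = 5
m=1,i=4: acc = 5+4 = 9
m=1,i=5: acc = 9+5 = 14
m=2,i=2: acc = 14+4 = 18
m=2,i=3: acc = 18+6 = 24
m=2,i=4: acc = 24+8 = 32
m=2,i=5: acc = 32+10 = 42
m=3,i=2: acc = 42+6 = 48
m=3,i=3: acc = 48+9 = 57
m=3,i=4: acc = 57+12 = 69
m=3,i=5: acc = 69+15 = 84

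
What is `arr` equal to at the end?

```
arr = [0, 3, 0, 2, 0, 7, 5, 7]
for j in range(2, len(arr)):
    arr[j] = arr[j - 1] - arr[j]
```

[0, 3, 3, 1, 1, -6, -11, -18]

j=2: arr[2] = 3-0 = 3 → [0, 3, 3, 2, 0, 7, 5, 7]
j=3: arr[3] = 3-2 = 1 → [0, 3, 3, 1, 0, 7, 5, 7]
j=4: arr[4] = 1-0 = 1 → [0, 3, 3, 1, 1, 7, 5, 7]
j=5: arr[5] = 1-7 = -6 → [0, 3, 3, 1, 1, -6, 5, 7]
j=6: arr[6] = (-6)-5 = -11 → [0, 3, 3, 1, 1, -6, -11, 7]
j=7: arr[7] = (-11)-7 = -18 → [0, 3, 3, 1, 1, -6, -11, -18]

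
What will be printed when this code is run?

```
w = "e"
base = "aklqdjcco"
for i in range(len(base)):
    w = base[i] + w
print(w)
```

i=0: prepend 'a' → 'ae'
i=1: prepend 'k' → 'kae'
i=2: prepend 'l' → 'lkae'
i=3: prepend 'q' → 'qlkae'
i=4: prepend 'd' → 'dqlkae'
i=5: prepend 'j' → 'jdqlkae'
i=6: prepend 'c' → 'cjdqlkae'
i=7: prepend 'c' → 'ccjdqlkae'
i=8: prepend 'o' → 'occjdqlkae'

occjdqlkae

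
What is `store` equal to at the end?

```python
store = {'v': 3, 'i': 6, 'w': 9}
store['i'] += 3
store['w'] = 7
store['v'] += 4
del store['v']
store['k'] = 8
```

store['i'] = 6+3 = 9 → {'v': 3, 'i': 9, 'w': 9}
store['w'] = 7 → {'v': 3, 'i': 9, 'w': 7}
store['v'] = 3+4 = 7 → {'v': 7, 'i': 9, 'w': 7}
del 'v' → {'i': 9, 'w': 7}
store['k'] = 8 → {'i': 9, 'w': 7, 'k': 8}

{'i': 9, 'w': 7, 'k': 8}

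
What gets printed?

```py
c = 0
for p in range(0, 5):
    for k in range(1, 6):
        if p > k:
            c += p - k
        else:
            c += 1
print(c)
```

p=0,k=1: not 0>1, c = 0+1 = 1
p=0,k=2: not 0>2, c = 1+1 = 2
p=0,k=3: not 0>3, c = 2+1 = 3
p=0,k=4: not 0>4, c = 3+1 = 4
p=0,k=5: not 0>5, c = 4+1 = 5
p=1,k=1: not 1>1, c = 5+1 = 6
p=1,k=2: not 1>2, c = 6+1 = 7
p=1,k=3: not 1>3, c = 7+1 = 8
p=1,k=4: not 1>4, c = 8+1 = 9
p=1,k=5: not 1>5, c = 9+1 = 10
p=2,k=1: 2>1, c = 10+1 = 11
p=2,k=2: not 2>2, c = 11+1 = 12
p=2,k=3: not 2>3, c = 12+1 = 13
p=2,k=4: not 2>4, c = 13+1 = 14
p=2,k=5: not 2>5, c = 14+1 = 15
p=3,k=1: 3>1, c = 15+2 = 17
p=3,k=2: 3>2, c = 17+1 = 18
p=3,k=3: not 3>3, c = 18+1 = 19
p=3,k=4: not 3>4, c = 19+1 = 20
p=3,k=5: not 3>5, c = 20+1 = 21
p=4,k=1: 4>1, c = 21+3 = 24
p=4,k=2: 4>2, c = 24+2 = 26
p=4,k=3: 4>3, c = 26+1 = 27
p=4,k=4: not 4>4, c = 27+1 = 28
p=4,k=5: not 4>5, c = 28+1 = 29

29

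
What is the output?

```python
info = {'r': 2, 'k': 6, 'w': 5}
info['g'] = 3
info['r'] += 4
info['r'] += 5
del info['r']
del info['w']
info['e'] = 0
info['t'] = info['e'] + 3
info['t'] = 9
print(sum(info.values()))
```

info['g'] = 3 → {'r': 2, 'k': 6, 'w': 5, 'g': 3}
info['r'] = 2+4 = 6 → {'r': 6, 'k': 6, 'w': 5, 'g': 3}
info['r'] = 6+5 = 11 → {'r': 11, 'k': 6, 'w': 5, 'g': 3}
del 'r' → {'k': 6, 'w': 5, 'g': 3}
del 'w' → {'k': 6, 'g': 3}
info['e'] = 0 → {'k': 6, 'g': 3, 'e': 0}
info['t'] = info['e']+3 = 3 → {'k': 6, 'g': 3, 'e': 0, 't': 3}
info['t'] = 9 → {'k': 6, 'g': 3, 'e': 0, 't': 9}
sum of values = 18

18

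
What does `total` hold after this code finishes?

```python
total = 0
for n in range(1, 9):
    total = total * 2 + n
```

n=1: total = 0*2+1 = 1
n=2: total = 1*2+2 = 4
n=3: total = 4*2+3 = 11
n=4: total = 11*2+4 = 26
n=5: total = 26*2+5 = 57
n=6: total = 57*2+6 = 120
n=7: total = 120*2+7 = 247
n=8: total = 247*2+8 = 502

502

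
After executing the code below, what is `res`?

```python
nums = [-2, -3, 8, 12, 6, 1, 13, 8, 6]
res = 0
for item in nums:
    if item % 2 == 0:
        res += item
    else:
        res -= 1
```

35

item=-2: even, res = 0+(-2) = -2
item=-3: not even, res = (-2)-1 = -3
item=8: even, res = (-3)+8 = 5
item=12: even, res = 5+12 = 17
item=6: even, res = 17+6 = 23
item=1: not even, res = 23-1 = 22
item=13: not even, res = 22-1 = 21
item=8: even, res = 21+8 = 29
item=6: even, res = 29+6 = 35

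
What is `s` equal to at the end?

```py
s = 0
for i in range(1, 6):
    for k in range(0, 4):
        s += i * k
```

90

i=1,k=0: s = 0+0 = 0
i=1,k=1: s = 0+1 = 1
i=1,k=2: s = 1+2 = 3
i=1,k=3: s = 3+3 = 6
i=2,k=0: s = 6+0 = 6
i=2,k=1: s = 6+2 = 8
i=2,k=2: s = 8+4 = 12
i=2,k=3: s = 12+6 = 18
i=3,k=0: s = 18+0 = 18
i=3,k=1: s = 18+3 = 21
i=3,k=2: s = 21+6 = 27
i=3,k=3: s = 27+9 = 36
i=4,k=0: s = 36+0 = 36
i=4,k=1: s = 36+4 = 40
i=4,k=2: s = 40+8 = 48
i=4,k=3: s = 48+12 = 60
i=5,k=0: s = 60+0 = 60
i=5,k=1: s = 60+5 = 65
i=5,k=2: s = 65+10 = 75
i=5,k=3: s = 75+15 = 90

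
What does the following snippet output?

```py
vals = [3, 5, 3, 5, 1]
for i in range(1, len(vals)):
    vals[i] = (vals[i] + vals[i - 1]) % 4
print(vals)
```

[3, 0, 3, 0, 1]

i=1: vals[1] = (5+3)%4 = 0 → [3, 0, 3, 5, 1]
i=2: vals[2] = (3+0)%4 = 3 → [3, 0, 3, 5, 1]
i=3: vals[3] = (5+3)%4 = 0 → [3, 0, 3, 0, 1]
i=4: vals[4] = (1+0)%4 = 1 → [3, 0, 3, 0, 1]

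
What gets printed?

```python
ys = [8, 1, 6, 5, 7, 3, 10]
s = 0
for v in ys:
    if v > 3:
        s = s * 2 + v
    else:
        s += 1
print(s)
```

238

v=8: >3, s = 0*2+8 = 8
v=1: not >3, s = 8+1 = 9
v=6: >3, s = 9*2+6 = 24
v=5: >3, s = 24*2+5 = 53
v=7: >3, s = 53*2+7 = 113
v=3: not >3, s = 113+1 = 114
v=10: >3, s = 114*2+10 = 238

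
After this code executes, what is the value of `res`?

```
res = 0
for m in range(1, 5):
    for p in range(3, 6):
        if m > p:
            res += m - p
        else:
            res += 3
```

34

m=1,p=3: not 1>3, res = 0+3 = 3
m=1,p=4: not 1>4, res = 3+3 = 6
m=1,p=5: not 1>5, res = 6+3 = 9
m=2,p=3: not 2>3, res = 9+3 = 12
m=2,p=4: not 2>4, res = 12+3 = 15
m=2,p=5: not 2>5, res = 15+3 = 18
m=3,p=3: not 3>3, res = 18+3 = 21
m=3,p=4: not 3>4, res = 21+3 = 24
m=3,p=5: not 3>5, res = 24+3 = 27
m=4,p=3: 4>3, res = 27+1 = 28
m=4,p=4: not 4>4, res = 28+3 = 31
m=4,p=5: not 4>5, res = 31+3 = 34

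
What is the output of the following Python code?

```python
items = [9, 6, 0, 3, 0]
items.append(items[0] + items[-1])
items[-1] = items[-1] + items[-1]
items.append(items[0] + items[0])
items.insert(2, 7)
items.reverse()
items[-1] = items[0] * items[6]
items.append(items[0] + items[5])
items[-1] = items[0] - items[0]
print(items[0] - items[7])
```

-90

append items[0]+items[-1] = 9+0 = 9 → [9, 6, 0, 3, 0, 9]
items[-1] = items[-1]+items[-1] = 9+9 = 18 → [9, 6, 0, 3, 0, 18]
append items[0]+items[0] = 9+9 = 18 → [9, 6, 0, 3, 0, 18, 18]
insert 7 at 2 → [9, 6, 7, 0, 3, 0, 18, 18]
reverse → [18, 18, 0, 3, 0, 7, 6, 9]
items[-1] = items[0]*items[6] = 18*6 = 108 → [18, 18, 0, 3, 0, 7, 6, 108]
append items[0]+items[5] = 18+7 = 25 → [18, 18, 0, 3, 0, 7, 6, 108, 25]
items[-1] = items[0]-items[0] = 18-18 = 0 → [18, 18, 0, 3, 0, 7, 6, 108, 0]
items[0]-items[7] = 18-108 = -90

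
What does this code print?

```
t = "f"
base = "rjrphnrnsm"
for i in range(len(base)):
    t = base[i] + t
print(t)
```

i=0: prepend 'r' → 'rf'
i=1: prepend 'j' → 'jrf'
i=2: prepend 'r' → 'rjrf'
i=3: prepend 'p' → 'prjrf'
i=4: prepend 'h' → 'hprjrf'
i=5: prepend 'n' → 'nhprjrf'
i=6: prepend 'r' → 'rnhprjrf'
i=7: prepend 'n' → 'nrnhprjrf'
i=8: prepend 's' → 'snrnhprjrf'
i=9: prepend 'm' → 'msnrnhprjrf'

msnrnhprjrf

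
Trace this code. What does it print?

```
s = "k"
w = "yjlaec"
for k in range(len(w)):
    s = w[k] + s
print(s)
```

k=0: prepend 'y' → 'yk'
k=1: prepend 'j' → 'jyk'
k=2: prepend 'l' → 'ljyk'
k=3: prepend 'a' → 'aljyk'
k=4: prepend 'e' → 'ealjyk'
k=5: prepend 'c' → 'cealjyk'

cealjyk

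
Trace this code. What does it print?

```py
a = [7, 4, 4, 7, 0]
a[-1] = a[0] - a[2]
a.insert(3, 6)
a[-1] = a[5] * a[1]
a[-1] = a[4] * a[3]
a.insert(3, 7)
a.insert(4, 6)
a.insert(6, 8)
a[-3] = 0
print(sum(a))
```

83

a[-1] = a[0]-a[2] = 7-4 = 3 → [7, 4, 4, 7, 3]
insert 6 at 3 → [7, 4, 4, 6, 7, 3]
a[-1] = a[5]*a[1] = 3*4 = 12 → [7, 4, 4, 6, 7, 12]
a[-1] = a[4]*a[3] = 7*6 = 42 → [7, 4, 4, 6, 7, 42]
insert 7 at 3 → [7, 4, 4, 7, 6, 7, 42]
insert 6 at 4 → [7, 4, 4, 7, 6, 6, 7, 42]
insert 8 at 6 → [7, 4, 4, 7, 6, 6, 8, 7, 42]
a[-3] = 0 → [7, 4, 4, 7, 6, 6, 0, 7, 42]
sum = 83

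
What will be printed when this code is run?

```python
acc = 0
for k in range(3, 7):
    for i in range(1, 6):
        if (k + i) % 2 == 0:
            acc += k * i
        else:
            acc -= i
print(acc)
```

k=3,i=1: even sum, acc = 0+3 = 3
k=3,i=2: odd sum, acc = 3-2 = 1
k=3,i=3: even sum, acc = 1+9 = 10
k=3,i=4: odd sum, acc = 10-4 = 6
k=3,i=5: even sum, acc = 6+15 = 21
k=4,i=1: odd sum, acc = 21-1 = 20
k=4,i=2: even sum, acc = 20+8 = 28
k=4,i=3: odd sum, acc = 28-3 = 25
k=4,i=4: even sum, acc = 25+16 = 41
k=4,i=5: odd sum, acc = 41-5 = 36
k=5,i=1: even sum, acc = 36+5 = 41
k=5,i=2: odd sum, acc = 41-2 = 39
k=5,i=3: even sum, acc = 39+15 = 54
k=5,i=4: odd sum, acc = 54-4 = 50
k=5,i=5: even sum, acc = 50+25 = 75
k=6,i=1: odd sum, acc = 75-1 = 74
k=6,i=2: even sum, acc = 74+12 = 86
k=6,i=3: odd sum, acc = 86-3 = 83
k=6,i=4: even sum, acc = 83+24 = 107
k=6,i=5: odd sum, acc = 107-5 = 102

102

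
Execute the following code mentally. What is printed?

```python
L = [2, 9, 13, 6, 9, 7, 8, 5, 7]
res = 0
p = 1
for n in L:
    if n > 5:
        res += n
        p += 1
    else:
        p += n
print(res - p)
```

44

n=2: not >5; p=3
n=9: >5, res = 0+9 = 9; p=4
n=13: >5, res = 9+13 = 22; p=5
n=6: >5, res = 22+6 = 28; p=6
n=9: >5, res = 28+9 = 37; p=7
n=7: >5, res = 37+7 = 44; p=8
n=8: >5, res = 44+8 = 52; p=9
n=5: not >5; p=14
n=7: >5, res = 52+7 = 59; p=15
res-p = 59-15 = 44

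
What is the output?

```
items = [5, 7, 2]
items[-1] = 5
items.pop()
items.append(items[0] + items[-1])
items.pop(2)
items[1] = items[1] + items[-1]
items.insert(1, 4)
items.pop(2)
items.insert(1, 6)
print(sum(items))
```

items[-1] = 5 → [5, 7, 5]
pop() removes 5 → [5, 7]
append items[0]+items[-1] = 5+7 = 12 → [5, 7, 12]
pop(2) removes 12 → [5, 7]
items[1] = items[1]+items[-1] = 7+7 = 14 → [5, 14]
insert 4 at 1 → [5, 4, 14]
pop(2) removes 14 → [5, 4]
insert 6 at 1 → [5, 6, 4]
sum = 15

15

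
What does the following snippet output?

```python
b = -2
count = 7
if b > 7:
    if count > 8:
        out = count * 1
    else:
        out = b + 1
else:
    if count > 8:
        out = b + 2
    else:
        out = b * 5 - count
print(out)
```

-17

b=-2, count=7
b > 7 is False; count > 8 is False
→ out = b * 5 - count = -17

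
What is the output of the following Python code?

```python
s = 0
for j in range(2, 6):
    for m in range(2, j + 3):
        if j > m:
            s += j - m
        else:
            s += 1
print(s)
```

22

j=2,m=2: not 2>2, s = 0+1 = 1
j=2,m=3: not 2>3, s = 1+1 = 2
j=2,m=4: not 2>4, s = 2+1 = 3
j=3,m=2: 3>2, s = 3+1 = 4
j=3,m=3: not 3>3, s = 4+1 = 5
j=3,m=4: not 3>4, s = 5+1 = 6
j=3,m=5: not 3>5, s = 6+1 = 7
j=4,m=2: 4>2, s = 7+2 = 9
j=4,m=3: 4>3, s = 9+1 = 10
j=4,m=4: not 4>4, s = 10+1 = 11
j=4,m=5: not 4>5, s = 11+1 = 12
j=4,m=6: not 4>6, s = 12+1 = 13
j=5,m=2: 5>2, s = 13+3 = 16
j=5,m=3: 5>3, s = 16+2 = 18
j=5,m=4: 5>4, s = 18+1 = 19
j=5,m=5: not 5>5, s = 19+1 = 20
j=5,m=6: not 5>6, s = 20+1 = 21
j=5,m=7: not 5>7, s = 21+1 = 22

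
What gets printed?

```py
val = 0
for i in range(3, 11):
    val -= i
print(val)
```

i=3: val = 0-3 = -3
i=4: val = (-3)-4 = -7
i=5: val = (-7)-5 = -12
i=6: val = (-12)-6 = -18
i=7: val = (-18)-7 = -25
i=8: val = (-25)-8 = -33
i=9: val = (-33)-9 = -42
i=10: val = (-42)-10 = -52

-52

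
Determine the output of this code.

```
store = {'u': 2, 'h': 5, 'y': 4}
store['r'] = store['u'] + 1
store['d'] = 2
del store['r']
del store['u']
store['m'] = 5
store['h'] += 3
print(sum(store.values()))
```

19

store['r'] = store['u']+1 = 3 → {'u': 2, 'h': 5, 'y': 4, 'r': 3}
store['d'] = 2 → {'u': 2, 'h': 5, 'y': 4, 'r': 3, 'd': 2}
del 'r' → {'u': 2, 'h': 5, 'y': 4, 'd': 2}
del 'u' → {'h': 5, 'y': 4, 'd': 2}
store['m'] = 5 → {'h': 5, 'y': 4, 'd': 2, 'm': 5}
store['h'] = 5+3 = 8 → {'h': 8, 'y': 4, 'd': 2, 'm': 5}
sum of values = 19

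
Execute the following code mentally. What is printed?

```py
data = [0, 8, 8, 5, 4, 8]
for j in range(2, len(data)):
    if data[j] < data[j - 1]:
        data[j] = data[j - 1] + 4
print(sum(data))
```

j=2: 8>=8, unchanged → [0, 8, 8, 5, 4, 8]
j=3: 5<8, data[3] = 8+4 = 12 → [0, 8, 8, 12, 4, 8]
j=4: 4<12, data[4] = 12+4 = 16 → [0, 8, 8, 12, 16, 8]
j=5: 8<16, data[5] = 16+4 = 20 → [0, 8, 8, 12, 16, 20]
sum = 64

64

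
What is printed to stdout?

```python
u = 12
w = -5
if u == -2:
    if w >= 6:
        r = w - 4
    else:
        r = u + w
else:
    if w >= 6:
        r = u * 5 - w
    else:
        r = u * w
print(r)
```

u=12, w=-5
u == -2 is False; w >= 6 is False
→ r = u * w = -60

-60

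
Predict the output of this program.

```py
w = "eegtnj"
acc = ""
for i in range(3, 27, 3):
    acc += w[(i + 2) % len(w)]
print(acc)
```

jgjgjgjg

i=3: add w[5]='j' → 'j'
i=6: add w[2]='g' → 'jg'
i=9: add w[5]='j' → 'jgj'
i=12: add w[2]='g' → 'jgjg'
i=15: add w[5]='j' → 'jgjgj'
i=18: add w[2]='g' → 'jgjgjg'
i=21: add w[5]='j' → 'jgjgjgj'
i=24: add w[2]='g' → 'jgjgjgjg'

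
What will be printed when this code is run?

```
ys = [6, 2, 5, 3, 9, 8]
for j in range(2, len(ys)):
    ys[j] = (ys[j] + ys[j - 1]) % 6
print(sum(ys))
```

17

j=2: ys[2] = (5+2)%6 = 1 → [6, 2, 1, 3, 9, 8]
j=3: ys[3] = (3+1)%6 = 4 → [6, 2, 1, 4, 9, 8]
j=4: ys[4] = (9+4)%6 = 1 → [6, 2, 1, 4, 1, 8]
j=5: ys[5] = (8+1)%6 = 3 → [6, 2, 1, 4, 1, 3]
sum = 17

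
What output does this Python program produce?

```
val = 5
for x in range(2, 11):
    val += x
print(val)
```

59

x=2: val = 5+2 = 7
x=3: val = 7+3 = 10
x=4: val = 10+4 = 14
x=5: val = 14+5 = 19
x=6: val = 19+6 = 25
x=7: val = 25+7 = 32
x=8: val = 32+8 = 40
x=9: val = 40+9 = 49
x=10: val = 49+10 = 59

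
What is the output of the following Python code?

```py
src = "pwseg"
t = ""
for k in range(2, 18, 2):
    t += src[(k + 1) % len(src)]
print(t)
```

k=2: add src[3]='e' → 'e'
k=4: add src[0]='p' → 'ep'
k=6: add src[2]='s' → 'eps'
k=8: add src[4]='g' → 'epsg'
k=10: add src[1]='w' → 'epsgw'
k=12: add src[3]='e' → 'epsgwe'
k=14: add src[0]='p' → 'epsgwep'
k=16: add src[2]='s' → 'epsgweps'

epsgweps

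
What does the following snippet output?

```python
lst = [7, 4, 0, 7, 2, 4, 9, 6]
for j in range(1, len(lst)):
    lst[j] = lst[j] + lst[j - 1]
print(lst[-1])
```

j=1: lst[1] = 4+7 = 11 → [7, 11, 0, 7, 2, 4, 9, 6]
j=2: lst[2] = 0+11 = 11 → [7, 11, 11, 7, 2, 4, 9, 6]
j=3: lst[3] = 7+11 = 18 → [7, 11, 11, 18, 2, 4, 9, 6]
j=4: lst[4] = 2+18 = 20 → [7, 11, 11, 18, 20, 4, 9, 6]
j=5: lst[5] = 4+20 = 24 → [7, 11, 11, 18, 20, 24, 9, 6]
j=6: lst[6] = 9+24 = 33 → [7, 11, 11, 18, 20, 24, 33, 6]
j=7: lst[7] = 6+33 = 39 → [7, 11, 11, 18, 20, 24, 33, 39]

39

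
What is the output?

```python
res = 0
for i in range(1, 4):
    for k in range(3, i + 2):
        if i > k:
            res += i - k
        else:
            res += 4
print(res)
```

i=2,k=3: not 2>3, res = 0+4 = 4
i=3,k=3: not 3>3, res = 4+4 = 8
i=3,k=4: not 3>4, res = 8+4 = 12

12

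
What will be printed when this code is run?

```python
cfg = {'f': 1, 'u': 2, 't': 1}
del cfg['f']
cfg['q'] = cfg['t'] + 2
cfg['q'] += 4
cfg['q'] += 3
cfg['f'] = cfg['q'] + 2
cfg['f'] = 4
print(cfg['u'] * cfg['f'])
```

8

del 'f' → {'u': 2, 't': 1}
cfg['q'] = cfg['t']+2 = 3 → {'u': 2, 't': 1, 'q': 3}
cfg['q'] = 3+4 = 7 → {'u': 2, 't': 1, 'q': 7}
cfg['q'] = 7+3 = 10 → {'u': 2, 't': 1, 'q': 10}
cfg['f'] = cfg['q']+2 = 12 → {'u': 2, 't': 1, 'q': 10, 'f': 12}
cfg['f'] = 4 → {'u': 2, 't': 1, 'q': 10, 'f': 4}
cfg['u']*cfg['f'] = 2*4 = 8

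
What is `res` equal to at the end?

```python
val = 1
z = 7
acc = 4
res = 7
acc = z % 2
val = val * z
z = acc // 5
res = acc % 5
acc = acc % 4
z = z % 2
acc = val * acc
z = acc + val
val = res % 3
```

acc = 7%2 = 1
val = 1*7 = 7
z = 1//5 = 0
res = 1%5 = 1
acc = 1%4 = 1
z = 0%2 = 0
acc = 7*1 = 7
z = 7+7 = 14
val = 1%3 = 1

1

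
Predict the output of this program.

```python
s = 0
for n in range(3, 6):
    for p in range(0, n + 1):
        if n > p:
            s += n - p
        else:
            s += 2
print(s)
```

n=3,p=0: 3>0, s = 0+3 = 3
n=3,p=1: 3>1, s = 3+2 = 5
n=3,p=2: 3>2, s = 5+1 = 6
n=3,p=3: not 3>3, s = 6+2 = 8
n=4,p=0: 4>0, s = 8+4 = 12
n=4,p=1: 4>1, s = 12+3 = 15
n=4,p=2: 4>2, s = 15+2 = 17
n=4,p=3: 4>3, s = 17+1 = 18
n=4,p=4: not 4>4, s = 18+2 = 20
n=5,p=0: 5>0, s = 20+5 = 25
n=5,p=1: 5>1, s = 25+4 = 29
n=5,p=2: 5>2, s = 29+3 = 32
n=5,p=3: 5>3, s = 32+2 = 34
n=5,p=4: 5>4, s = 34+1 = 35
n=5,p=5: not 5>5, s = 35+2 = 37

37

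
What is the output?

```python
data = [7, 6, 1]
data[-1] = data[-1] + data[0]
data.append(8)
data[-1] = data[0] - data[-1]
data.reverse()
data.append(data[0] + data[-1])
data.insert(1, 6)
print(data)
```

[-1, 6, 8, 6, 7, 6]

data[-1] = data[-1]+data[0] = 1+7 = 8 → [7, 6, 8]
append 8 → [7, 6, 8, 8]
data[-1] = data[0]-data[-1] = 7-8 = -1 → [7, 6, 8, -1]
reverse → [-1, 8, 6, 7]
append data[0]+data[-1] = (-1)+7 = 6 → [-1, 8, 6, 7, 6]
insert 6 at 1 → [-1, 6, 8, 6, 7, 6]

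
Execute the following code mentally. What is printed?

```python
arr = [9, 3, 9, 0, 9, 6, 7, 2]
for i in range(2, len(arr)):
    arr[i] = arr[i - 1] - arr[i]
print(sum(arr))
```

-94

i=2: arr[2] = 3-9 = -6 → [9, 3, -6, 0, 9, 6, 7, 2]
i=3: arr[3] = (-6)-0 = -6 → [9, 3, -6, -6, 9, 6, 7, 2]
i=4: arr[4] = (-6)-9 = -15 → [9, 3, -6, -6, -15, 6, 7, 2]
i=5: arr[5] = (-15)-6 = -21 → [9, 3, -6, -6, -15, -21, 7, 2]
i=6: arr[6] = (-21)-7 = -28 → [9, 3, -6, -6, -15, -21, -28, 2]
i=7: arr[7] = (-28)-2 = -30 → [9, 3, -6, -6, -15, -21, -28, -30]
sum = -94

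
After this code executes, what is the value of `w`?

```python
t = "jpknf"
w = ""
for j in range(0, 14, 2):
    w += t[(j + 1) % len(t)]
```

j=0: add t[1]='p' → 'p'
j=2: add t[3]='n' → 'pn'
j=4: add t[0]='j' → 'pnj'
j=6: add t[2]='k' → 'pnjk'
j=8: add t[4]='f' → 'pnjkf'
j=10: add t[1]='p' → 'pnjkfp'
j=12: add t[3]='n' → 'pnjkfpn'

'pnjkfpn'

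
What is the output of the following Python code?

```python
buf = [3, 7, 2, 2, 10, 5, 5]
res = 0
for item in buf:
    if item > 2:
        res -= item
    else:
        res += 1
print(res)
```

item=3: >2, res = 0-3 = -3
item=7: >2, res = (-3)-7 = -10
item=2: not >2, res = (-10)+1 = -9
item=2: not >2, res = (-9)+1 = -8
item=10: >2, res = (-8)-10 = -18
item=5: >2, res = (-18)-5 = -23
item=5: >2, res = (-23)-5 = -28

-28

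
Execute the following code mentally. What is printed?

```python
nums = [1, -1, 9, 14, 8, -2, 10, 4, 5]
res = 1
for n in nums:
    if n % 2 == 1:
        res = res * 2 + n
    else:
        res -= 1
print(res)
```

n=1: odd, res = 1*2+1 = 3
n=-1: odd, res = 3*2+(-1) = 5
n=9: odd, res = 5*2+9 = 19
n=14: not odd, res = 19-1 = 18
n=8: not odd, res = 18-1 = 17
n=-2: not odd, res = 17-1 = 16
n=10: not odd, res = 16-1 = 15
n=4: not odd, res = 15-1 = 14
n=5: odd, res = 14*2+5 = 33

33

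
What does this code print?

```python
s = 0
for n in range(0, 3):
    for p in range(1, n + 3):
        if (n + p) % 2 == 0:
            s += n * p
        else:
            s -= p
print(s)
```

n=0,p=1: odd sum, s = 0-1 = -1
n=0,p=2: even sum, s = (-1)+0 = -1
n=1,p=1: even sum, s = (-1)+1 = 0
n=1,p=2: odd sum, s = 0-2 = -2
n=1,p=3: even sum, s = (-2)+3 = 1
n=2,p=1: odd sum, s = 1-1 = 0
n=2,p=2: even sum, s = 0+4 = 4
n=2,p=3: odd sum, s = 4-3 = 1
n=2,p=4: even sum, s = 1+8 = 9

9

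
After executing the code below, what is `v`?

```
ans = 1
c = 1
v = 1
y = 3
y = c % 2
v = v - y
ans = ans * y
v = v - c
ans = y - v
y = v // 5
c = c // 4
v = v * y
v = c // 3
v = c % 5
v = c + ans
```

2

y = 1%2 = 1
v = 1-1 = 0
ans = 1*1 = 1
v = 0-1 = -1
ans = 1-(-1) = 2
y = (-1)//5 = -1
c = 1//4 = 0
v = (-1)*(-1) = 1
v = 0//3 = 0
v = 0%5 = 0
v = 0+2 = 2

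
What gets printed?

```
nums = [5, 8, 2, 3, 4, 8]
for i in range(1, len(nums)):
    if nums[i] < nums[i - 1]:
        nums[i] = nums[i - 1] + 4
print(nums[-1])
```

24

i=1: 8>=5, unchanged → [5, 8, 2, 3, 4, 8]
i=2: 2<8, nums[2] = 8+4 = 12 → [5, 8, 12, 3, 4, 8]
i=3: 3<12, nums[3] = 12+4 = 16 → [5, 8, 12, 16, 4, 8]
i=4: 4<16, nums[4] = 16+4 = 20 → [5, 8, 12, 16, 20, 8]
i=5: 8<20, nums[5] = 20+4 = 24 → [5, 8, 12, 16, 20, 24]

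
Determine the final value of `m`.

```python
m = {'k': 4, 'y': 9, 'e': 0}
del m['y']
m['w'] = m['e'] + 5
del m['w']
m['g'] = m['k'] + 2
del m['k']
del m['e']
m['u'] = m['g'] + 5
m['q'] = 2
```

{'g': 6, 'u': 11, 'q': 2}

del 'y' → {'k': 4, 'e': 0}
m['w'] = m['e']+5 = 5 → {'k': 4, 'e': 0, 'w': 5}
del 'w' → {'k': 4, 'e': 0}
m['g'] = m['k']+2 = 6 → {'k': 4, 'e': 0, 'g': 6}
del 'k' → {'e': 0, 'g': 6}
del 'e' → {'g': 6}
m['u'] = m['g']+5 = 11 → {'g': 6, 'u': 11}
m['q'] = 2 → {'g': 6, 'u': 11, 'q': 2}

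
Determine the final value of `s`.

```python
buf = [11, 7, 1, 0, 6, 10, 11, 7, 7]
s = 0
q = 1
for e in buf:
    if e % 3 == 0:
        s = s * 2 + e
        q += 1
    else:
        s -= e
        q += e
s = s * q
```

-5985

e=11: not %3==0, s = 0-11 = -11; q=12
e=7: not %3==0, s = (-11)-7 = -18; q=19
e=1: not %3==0, s = (-18)-1 = -19; q=20
e=0: %3==0, s = (-19)*2+0 = -38; q=21
e=6: %3==0, s = (-38)*2+6 = -70; q=22
e=10: not %3==0, s = (-70)-10 = -80; q=32
e=11: not %3==0, s = (-80)-11 = -91; q=43
e=7: not %3==0, s = (-91)-7 = -98; q=50
e=7: not %3==0, s = (-98)-7 = -105; q=57
s*q = (-105)*57 = -5985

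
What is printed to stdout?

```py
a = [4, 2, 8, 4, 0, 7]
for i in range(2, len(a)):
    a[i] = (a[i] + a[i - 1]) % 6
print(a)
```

[4, 2, 4, 2, 2, 3]

i=2: a[2] = (8+2)%6 = 4 → [4, 2, 4, 4, 0, 7]
i=3: a[3] = (4+4)%6 = 2 → [4, 2, 4, 2, 0, 7]
i=4: a[4] = (0+2)%6 = 2 → [4, 2, 4, 2, 2, 7]
i=5: a[5] = (7+2)%6 = 3 → [4, 2, 4, 2, 2, 3]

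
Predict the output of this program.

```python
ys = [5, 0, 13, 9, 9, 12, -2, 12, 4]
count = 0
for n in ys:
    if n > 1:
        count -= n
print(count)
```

n=5: >1, count = 0-5 = -5
n=0: not >1
n=13: >1, count = (-5)-13 = -18
n=9: >1, count = (-18)-9 = -27
n=9: >1, count = (-27)-9 = -36
n=12: >1, count = (-36)-12 = -48
n=-2: not >1
n=12: >1, count = (-48)-12 = -60
n=4: >1, count = (-60)-4 = -64

-64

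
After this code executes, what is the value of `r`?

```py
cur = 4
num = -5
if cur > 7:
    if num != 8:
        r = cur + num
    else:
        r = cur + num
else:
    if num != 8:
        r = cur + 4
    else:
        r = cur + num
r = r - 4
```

4

cur=4, num=-5
cur > 7 is False; num != 8 is True
→ r = cur + 4 = 8
r = 8-4 = 4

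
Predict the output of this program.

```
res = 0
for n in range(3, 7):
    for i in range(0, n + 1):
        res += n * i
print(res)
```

n=3,i=0: res = 0+0 = 0
n=3,i=1: res = 0+3 = 3
n=3,i=2: res = 3+6 = 9
n=3,i=3: res = 9+9 = 18
n=4,i=0: res = 18+0 = 18
n=4,i=1: res = 18+4 = 22
n=4,i=2: res = 22+8 = 30
n=4,i=3: res = 30+12 = 42
n=4,i=4: res = 42+16 = 58
n=5,i=0: res = 58+0 = 58
n=5,i=1: res = 58+5 = 63
n=5,i=2: res = 63+10 = 73
n=5,i=3: res = 73+15 = 88
n=5,i=4: res = 88+20 = 108
n=5,i=5: res = 108+25 = 133
n=6,i=0: res = 133+0 = 133
n=6,i=1: res = 133+6 = 139
n=6,i=2: res = 139+12 = 151
n=6,i=3: res = 151+18 = 169
n=6,i=4: res = 169+24 = 193
n=6,i=5: res = 193+30 = 223
n=6,i=6: res = 223+36 = 259

259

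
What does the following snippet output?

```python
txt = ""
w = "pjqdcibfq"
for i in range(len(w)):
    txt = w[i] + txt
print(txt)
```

qfbicdqjp

i=0: prepend 'p' → 'p'
i=1: prepend 'j' → 'jp'
i=2: prepend 'q' → 'qjp'
i=3: prepend 'd' → 'dqjp'
i=4: prepend 'c' → 'cdqjp'
i=5: prepend 'i' → 'icdqjp'
i=6: prepend 'b' → 'bicdqjp'
i=7: prepend 'f' → 'fbicdqjp'
i=8: prepend 'q' → 'qfbicdqjp'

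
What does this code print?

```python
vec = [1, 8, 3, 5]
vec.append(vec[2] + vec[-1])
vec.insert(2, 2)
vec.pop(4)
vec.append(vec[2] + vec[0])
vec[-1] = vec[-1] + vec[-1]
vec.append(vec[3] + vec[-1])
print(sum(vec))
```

append vec[2]+vec[-1] = 3+5 = 8 → [1, 8, 3, 5, 8]
insert 2 at 2 → [1, 8, 2, 3, 5, 8]
pop(4) removes 5 → [1, 8, 2, 3, 8]
append vec[2]+vec[0] = 2+1 = 3 → [1, 8, 2, 3, 8, 3]
vec[-1] = vec[-1]+vec[-1] = 3+3 = 6 → [1, 8, 2, 3, 8, 6]
append vec[3]+vec[-1] = 3+6 = 9 → [1, 8, 2, 3, 8, 6, 9]
sum = 37

37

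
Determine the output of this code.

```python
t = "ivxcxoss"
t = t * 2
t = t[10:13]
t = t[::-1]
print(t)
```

xcx

repeat ×2 → 'ivxcxossivxcxoss'
slice [10:13] → 'xcx'
reverse → 'xcx'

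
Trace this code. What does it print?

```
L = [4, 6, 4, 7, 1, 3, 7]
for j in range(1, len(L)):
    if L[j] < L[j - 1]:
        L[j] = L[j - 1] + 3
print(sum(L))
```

85

j=1: 6>=4, unchanged → [4, 6, 4, 7, 1, 3, 7]
j=2: 4<6, L[2] = 6+3 = 9 → [4, 6, 9, 7, 1, 3, 7]
j=3: 7<9, L[3] = 9+3 = 12 → [4, 6, 9, 12, 1, 3, 7]
j=4: 1<12, L[4] = 12+3 = 15 → [4, 6, 9, 12, 15, 3, 7]
j=5: 3<15, L[5] = 15+3 = 18 → [4, 6, 9, 12, 15, 18, 7]
j=6: 7<18, L[6] = 18+3 = 21 → [4, 6, 9, 12, 15, 18, 21]
sum = 85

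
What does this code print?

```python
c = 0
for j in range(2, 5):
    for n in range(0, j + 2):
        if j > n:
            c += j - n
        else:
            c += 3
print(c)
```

37

j=2,n=0: 2>0, c = 0+2 = 2
j=2,n=1: 2>1, c = 2+1 = 3
j=2,n=2: not 2>2, c = 3+3 = 6
j=2,n=3: not 2>3, c = 6+3 = 9
j=3,n=0: 3>0, c = 9+3 = 12
j=3,n=1: 3>1, c = 12+2 = 14
j=3,n=2: 3>2, c = 14+1 = 15
j=3,n=3: not 3>3, c = 15+3 = 18
j=3,n=4: not 3>4, c = 18+3 = 21
j=4,n=0: 4>0, c = 21+4 = 25
j=4,n=1: 4>1, c = 25+3 = 28
j=4,n=2: 4>2, c = 28+2 = 30
j=4,n=3: 4>3, c = 30+1 = 31
j=4,n=4: not 4>4, c = 31+3 = 34
j=4,n=5: not 4>5, c = 34+3 = 37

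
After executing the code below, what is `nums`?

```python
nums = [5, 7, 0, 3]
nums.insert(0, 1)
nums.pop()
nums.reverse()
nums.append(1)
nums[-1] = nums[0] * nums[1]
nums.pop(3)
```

[0, 7, 5, 0]

insert 1 at 0 → [1, 5, 7, 0, 3]
pop() removes 3 → [1, 5, 7, 0]
reverse → [0, 7, 5, 1]
append 1 → [0, 7, 5, 1, 1]
nums[-1] = nums[0]*nums[1] = 0*7 = 0 → [0, 7, 5, 1, 0]
pop(3) removes 1 → [0, 7, 5, 0]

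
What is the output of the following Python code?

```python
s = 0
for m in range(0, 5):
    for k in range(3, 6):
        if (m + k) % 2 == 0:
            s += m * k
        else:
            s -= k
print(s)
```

m=0,k=3: odd sum, s = 0-3 = -3
m=0,k=4: even sum, s = (-3)+0 = -3
m=0,k=5: odd sum, s = (-3)-5 = -8
m=1,k=3: even sum, s = (-8)+3 = -5
m=1,k=4: odd sum, s = (-5)-4 = -9
m=1,k=5: even sum, s = (-9)+5 = -4
m=2,k=3: odd sum, s = (-4)-3 = -7
m=2,k=4: even sum, s = (-7)+8 = 1
m=2,k=5: odd sum, s = 1-5 = -4
m=3,k=3: even sum, s = (-4)+9 = 5
m=3,k=4: odd sum, s = 5-4 = 1
m=3,k=5: even sum, s = 1+15 = 16
m=4,k=3: odd sum, s = 16-3 = 13
m=4,k=4: even sum, s = 13+16 = 29
m=4,k=5: odd sum, s = 29-5 = 24

24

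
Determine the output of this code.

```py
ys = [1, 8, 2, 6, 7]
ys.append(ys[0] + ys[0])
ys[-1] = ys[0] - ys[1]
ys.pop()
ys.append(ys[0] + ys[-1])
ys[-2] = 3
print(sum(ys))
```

28

append ys[0]+ys[0] = 1+1 = 2 → [1, 8, 2, 6, 7, 2]
ys[-1] = ys[0]-ys[1] = 1-8 = -7 → [1, 8, 2, 6, 7, -7]
pop() removes -7 → [1, 8, 2, 6, 7]
append ys[0]+ys[-1] = 1+7 = 8 → [1, 8, 2, 6, 7, 8]
ys[-2] = 3 → [1, 8, 2, 6, 3, 8]
sum = 28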